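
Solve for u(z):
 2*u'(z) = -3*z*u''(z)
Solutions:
 u(z) = C1 + C2*z^(1/3)


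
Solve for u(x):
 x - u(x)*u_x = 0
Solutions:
 u(x) = -sqrt(C1 + x^2)
 u(x) = sqrt(C1 + x^2)


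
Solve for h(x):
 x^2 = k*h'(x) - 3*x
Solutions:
 h(x) = C1 + x^3/(3*k) + 3*x^2/(2*k)


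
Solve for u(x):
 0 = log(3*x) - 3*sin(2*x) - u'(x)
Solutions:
 u(x) = C1 + x*log(x) - x + x*log(3) + 3*cos(2*x)/2


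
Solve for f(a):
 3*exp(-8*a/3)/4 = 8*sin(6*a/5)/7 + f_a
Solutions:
 f(a) = C1 + 20*cos(6*a/5)/21 - 9*exp(-8*a/3)/32


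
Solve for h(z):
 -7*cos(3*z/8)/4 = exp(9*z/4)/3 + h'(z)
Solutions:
 h(z) = C1 - 4*exp(9*z/4)/27 - 14*sin(3*z/8)/3


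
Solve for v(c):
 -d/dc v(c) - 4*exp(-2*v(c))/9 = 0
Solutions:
 v(c) = log(-sqrt(C1 - 8*c)) - log(3)
 v(c) = log(C1 - 8*c)/2 - log(3)


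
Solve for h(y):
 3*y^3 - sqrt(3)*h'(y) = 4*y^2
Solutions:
 h(y) = C1 + sqrt(3)*y^4/4 - 4*sqrt(3)*y^3/9


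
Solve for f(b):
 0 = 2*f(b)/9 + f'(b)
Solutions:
 f(b) = C1*exp(-2*b/9)


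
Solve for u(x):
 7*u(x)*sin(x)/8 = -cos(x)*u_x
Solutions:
 u(x) = C1*cos(x)^(7/8)


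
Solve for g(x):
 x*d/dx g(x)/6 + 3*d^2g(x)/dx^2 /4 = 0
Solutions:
 g(x) = C1 + C2*erf(x/3)


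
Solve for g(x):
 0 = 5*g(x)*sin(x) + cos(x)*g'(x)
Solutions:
 g(x) = C1*cos(x)^5


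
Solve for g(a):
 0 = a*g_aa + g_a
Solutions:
 g(a) = C1 + C2*log(a)


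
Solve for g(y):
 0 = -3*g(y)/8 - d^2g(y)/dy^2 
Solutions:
 g(y) = C1*sin(sqrt(6)*y/4) + C2*cos(sqrt(6)*y/4)


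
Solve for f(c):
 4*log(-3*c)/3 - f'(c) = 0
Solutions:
 f(c) = C1 + 4*c*log(-c)/3 + 4*c*(-1 + log(3))/3


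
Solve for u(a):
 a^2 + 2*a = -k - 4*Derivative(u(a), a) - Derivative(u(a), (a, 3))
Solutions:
 u(a) = C1 + C2*sin(2*a) + C3*cos(2*a) - a^3/12 - a^2/4 - a*k/4 + a/8


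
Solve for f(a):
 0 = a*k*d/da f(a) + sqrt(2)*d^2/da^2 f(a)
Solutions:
 f(a) = Piecewise((-2^(3/4)*sqrt(pi)*C1*erf(2^(1/4)*a*sqrt(k)/2)/(2*sqrt(k)) - C2, (k > 0) | (k < 0)), (-C1*a - C2, True))


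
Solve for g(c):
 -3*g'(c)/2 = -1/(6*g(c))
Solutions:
 g(c) = -sqrt(C1 + 2*c)/3
 g(c) = sqrt(C1 + 2*c)/3


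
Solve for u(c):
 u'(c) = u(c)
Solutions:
 u(c) = C1*exp(c)


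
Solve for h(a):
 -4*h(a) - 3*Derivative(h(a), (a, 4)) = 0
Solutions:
 h(a) = (C1*sin(3^(3/4)*a/3) + C2*cos(3^(3/4)*a/3))*exp(-3^(3/4)*a/3) + (C3*sin(3^(3/4)*a/3) + C4*cos(3^(3/4)*a/3))*exp(3^(3/4)*a/3)


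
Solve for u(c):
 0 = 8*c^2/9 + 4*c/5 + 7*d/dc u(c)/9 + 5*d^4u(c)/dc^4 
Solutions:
 u(c) = C1 + C4*exp(-525^(1/3)*c/15) - 8*c^3/21 - 18*c^2/35 + (C2*sin(175^(1/3)*3^(5/6)*c/30) + C3*cos(175^(1/3)*3^(5/6)*c/30))*exp(525^(1/3)*c/30)


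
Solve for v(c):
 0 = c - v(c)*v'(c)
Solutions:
 v(c) = -sqrt(C1 + c^2)
 v(c) = sqrt(C1 + c^2)


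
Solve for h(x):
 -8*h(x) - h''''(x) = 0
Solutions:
 h(x) = (C1*sin(2^(1/4)*x) + C2*cos(2^(1/4)*x))*exp(-2^(1/4)*x) + (C3*sin(2^(1/4)*x) + C4*cos(2^(1/4)*x))*exp(2^(1/4)*x)


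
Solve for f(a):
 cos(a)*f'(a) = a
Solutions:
 f(a) = C1 + Integral(a/cos(a), a)


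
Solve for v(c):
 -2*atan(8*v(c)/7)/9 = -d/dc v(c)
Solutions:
 Integral(1/atan(8*_y/7), (_y, v(c))) = C1 + 2*c/9


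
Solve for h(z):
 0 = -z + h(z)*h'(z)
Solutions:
 h(z) = -sqrt(C1 + z^2)
 h(z) = sqrt(C1 + z^2)


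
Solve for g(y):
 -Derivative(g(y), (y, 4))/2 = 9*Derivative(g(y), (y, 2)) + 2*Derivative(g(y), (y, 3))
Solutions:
 g(y) = C1 + C2*y + (C3*sin(sqrt(14)*y) + C4*cos(sqrt(14)*y))*exp(-2*y)


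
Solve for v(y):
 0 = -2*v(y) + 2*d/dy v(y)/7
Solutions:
 v(y) = C1*exp(7*y)


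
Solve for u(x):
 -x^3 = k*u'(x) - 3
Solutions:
 u(x) = C1 - x^4/(4*k) + 3*x/k


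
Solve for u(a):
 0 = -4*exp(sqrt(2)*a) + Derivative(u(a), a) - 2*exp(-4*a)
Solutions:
 u(a) = C1 + 2*sqrt(2)*exp(sqrt(2)*a) - exp(-4*a)/2


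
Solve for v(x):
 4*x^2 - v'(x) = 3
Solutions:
 v(x) = C1 + 4*x^3/3 - 3*x


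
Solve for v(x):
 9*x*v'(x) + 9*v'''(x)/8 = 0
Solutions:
 v(x) = C1 + Integral(C2*airyai(-2*x) + C3*airybi(-2*x), x)


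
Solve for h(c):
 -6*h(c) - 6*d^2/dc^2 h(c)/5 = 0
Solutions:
 h(c) = C1*sin(sqrt(5)*c) + C2*cos(sqrt(5)*c)


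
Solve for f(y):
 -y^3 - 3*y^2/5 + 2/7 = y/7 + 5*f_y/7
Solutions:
 f(y) = C1 - 7*y^4/20 - 7*y^3/25 - y^2/10 + 2*y/5


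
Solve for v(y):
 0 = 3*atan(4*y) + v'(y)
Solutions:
 v(y) = C1 - 3*y*atan(4*y) + 3*log(16*y^2 + 1)/8


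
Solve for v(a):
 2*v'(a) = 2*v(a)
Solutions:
 v(a) = C1*exp(a)


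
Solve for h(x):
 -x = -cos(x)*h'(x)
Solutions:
 h(x) = C1 + Integral(x/cos(x), x)


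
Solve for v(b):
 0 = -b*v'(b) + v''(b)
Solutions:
 v(b) = C1 + C2*erfi(sqrt(2)*b/2)


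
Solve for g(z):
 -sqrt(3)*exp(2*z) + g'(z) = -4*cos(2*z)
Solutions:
 g(z) = C1 + sqrt(3)*exp(2*z)/2 - 2*sin(2*z)


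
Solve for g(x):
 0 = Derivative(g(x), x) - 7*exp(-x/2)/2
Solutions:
 g(x) = C1 - 7*exp(-x/2)


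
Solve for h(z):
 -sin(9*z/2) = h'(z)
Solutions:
 h(z) = C1 + 2*cos(9*z/2)/9


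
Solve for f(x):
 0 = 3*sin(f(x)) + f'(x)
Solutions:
 f(x) = -acos((-C1 - exp(6*x))/(C1 - exp(6*x))) + 2*pi
 f(x) = acos((-C1 - exp(6*x))/(C1 - exp(6*x)))


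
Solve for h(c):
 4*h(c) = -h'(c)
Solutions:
 h(c) = C1*exp(-4*c)


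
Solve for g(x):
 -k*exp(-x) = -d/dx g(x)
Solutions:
 g(x) = C1 - k*exp(-x)


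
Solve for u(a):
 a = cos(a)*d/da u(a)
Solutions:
 u(a) = C1 + Integral(a/cos(a), a)


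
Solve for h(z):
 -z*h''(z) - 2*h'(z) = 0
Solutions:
 h(z) = C1 + C2/z


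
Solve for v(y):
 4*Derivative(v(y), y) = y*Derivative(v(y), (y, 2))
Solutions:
 v(y) = C1 + C2*y^5


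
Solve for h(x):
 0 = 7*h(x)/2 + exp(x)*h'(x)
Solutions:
 h(x) = C1*exp(7*exp(-x)/2)


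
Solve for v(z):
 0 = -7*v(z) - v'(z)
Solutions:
 v(z) = C1*exp(-7*z)


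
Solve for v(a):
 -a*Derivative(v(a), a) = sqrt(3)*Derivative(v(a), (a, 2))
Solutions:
 v(a) = C1 + C2*erf(sqrt(2)*3^(3/4)*a/6)


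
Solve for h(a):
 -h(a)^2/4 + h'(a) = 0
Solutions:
 h(a) = -4/(C1 + a)


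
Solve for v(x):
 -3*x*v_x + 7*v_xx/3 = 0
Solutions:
 v(x) = C1 + C2*erfi(3*sqrt(14)*x/14)


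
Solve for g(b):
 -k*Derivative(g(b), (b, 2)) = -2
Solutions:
 g(b) = C1 + C2*b + b^2/k


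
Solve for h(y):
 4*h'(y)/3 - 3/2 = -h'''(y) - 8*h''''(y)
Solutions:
 h(y) = C1 + C2*exp(y*(-2 + (48*sqrt(577) + 1153)^(-1/3) + (48*sqrt(577) + 1153)^(1/3))/48)*sin(sqrt(3)*y*(-(48*sqrt(577) + 1153)^(1/3) + (48*sqrt(577) + 1153)^(-1/3))/48) + C3*exp(y*(-2 + (48*sqrt(577) + 1153)^(-1/3) + (48*sqrt(577) + 1153)^(1/3))/48)*cos(sqrt(3)*y*(-(48*sqrt(577) + 1153)^(1/3) + (48*sqrt(577) + 1153)^(-1/3))/48) + C4*exp(-y*((48*sqrt(577) + 1153)^(-1/3) + 1 + (48*sqrt(577) + 1153)^(1/3))/24) + 9*y/8


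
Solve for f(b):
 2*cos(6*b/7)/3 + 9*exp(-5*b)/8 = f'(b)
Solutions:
 f(b) = C1 + 7*sin(6*b/7)/9 - 9*exp(-5*b)/40


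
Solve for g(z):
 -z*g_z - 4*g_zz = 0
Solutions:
 g(z) = C1 + C2*erf(sqrt(2)*z/4)


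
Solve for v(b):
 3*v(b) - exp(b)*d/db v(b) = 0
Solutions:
 v(b) = C1*exp(-3*exp(-b))


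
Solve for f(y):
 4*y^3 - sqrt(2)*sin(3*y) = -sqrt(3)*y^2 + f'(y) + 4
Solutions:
 f(y) = C1 + y^4 + sqrt(3)*y^3/3 - 4*y + sqrt(2)*cos(3*y)/3


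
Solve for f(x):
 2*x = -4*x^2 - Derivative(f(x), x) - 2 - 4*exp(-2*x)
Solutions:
 f(x) = C1 - 4*x^3/3 - x^2 - 2*x + 2*exp(-2*x)


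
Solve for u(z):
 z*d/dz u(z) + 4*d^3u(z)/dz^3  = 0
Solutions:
 u(z) = C1 + Integral(C2*airyai(-2^(1/3)*z/2) + C3*airybi(-2^(1/3)*z/2), z)


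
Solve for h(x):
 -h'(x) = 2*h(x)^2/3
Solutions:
 h(x) = 3/(C1 + 2*x)


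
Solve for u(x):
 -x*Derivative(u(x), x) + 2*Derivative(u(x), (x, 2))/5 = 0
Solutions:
 u(x) = C1 + C2*erfi(sqrt(5)*x/2)


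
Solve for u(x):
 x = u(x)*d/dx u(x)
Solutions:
 u(x) = -sqrt(C1 + x^2)
 u(x) = sqrt(C1 + x^2)


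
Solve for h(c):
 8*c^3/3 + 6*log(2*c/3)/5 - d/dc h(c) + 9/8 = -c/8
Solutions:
 h(c) = C1 + 2*c^4/3 + c^2/16 + 6*c*log(c)/5 - 6*c*log(3)/5 - 3*c/40 + 6*c*log(2)/5


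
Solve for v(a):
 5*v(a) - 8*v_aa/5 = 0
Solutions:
 v(a) = C1*exp(-5*sqrt(2)*a/4) + C2*exp(5*sqrt(2)*a/4)


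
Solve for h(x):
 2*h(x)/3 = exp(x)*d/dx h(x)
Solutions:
 h(x) = C1*exp(-2*exp(-x)/3)


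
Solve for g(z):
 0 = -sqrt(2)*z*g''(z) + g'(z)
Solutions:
 g(z) = C1 + C2*z^(sqrt(2)/2 + 1)


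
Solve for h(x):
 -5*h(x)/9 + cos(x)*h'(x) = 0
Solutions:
 h(x) = C1*(sin(x) + 1)^(5/18)/(sin(x) - 1)^(5/18)


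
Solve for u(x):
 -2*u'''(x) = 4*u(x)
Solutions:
 u(x) = C3*exp(-2^(1/3)*x) + (C1*sin(2^(1/3)*sqrt(3)*x/2) + C2*cos(2^(1/3)*sqrt(3)*x/2))*exp(2^(1/3)*x/2)


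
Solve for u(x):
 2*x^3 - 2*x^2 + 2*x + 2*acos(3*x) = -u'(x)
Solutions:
 u(x) = C1 - x^4/2 + 2*x^3/3 - x^2 - 2*x*acos(3*x) + 2*sqrt(1 - 9*x^2)/3


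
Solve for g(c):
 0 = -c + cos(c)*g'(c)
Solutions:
 g(c) = C1 + Integral(c/cos(c), c)


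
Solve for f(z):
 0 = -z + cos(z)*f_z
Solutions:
 f(z) = C1 + Integral(z/cos(z), z)


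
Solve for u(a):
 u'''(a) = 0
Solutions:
 u(a) = C1 + C2*a + C3*a^2


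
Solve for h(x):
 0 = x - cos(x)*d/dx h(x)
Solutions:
 h(x) = C1 + Integral(x/cos(x), x)


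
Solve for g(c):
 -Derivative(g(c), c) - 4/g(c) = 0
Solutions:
 g(c) = -sqrt(C1 - 8*c)
 g(c) = sqrt(C1 - 8*c)


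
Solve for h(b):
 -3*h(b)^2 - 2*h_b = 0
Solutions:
 h(b) = 2/(C1 + 3*b)


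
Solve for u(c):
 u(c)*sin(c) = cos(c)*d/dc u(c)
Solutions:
 u(c) = C1/cos(c)


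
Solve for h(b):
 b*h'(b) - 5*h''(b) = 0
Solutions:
 h(b) = C1 + C2*erfi(sqrt(10)*b/10)


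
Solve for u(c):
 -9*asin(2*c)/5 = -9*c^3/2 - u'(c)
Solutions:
 u(c) = C1 - 9*c^4/8 + 9*c*asin(2*c)/5 + 9*sqrt(1 - 4*c^2)/10


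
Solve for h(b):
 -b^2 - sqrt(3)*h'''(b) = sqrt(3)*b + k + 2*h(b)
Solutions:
 h(b) = C3*exp(-2^(1/3)*3^(5/6)*b/3) - b^2/2 - sqrt(3)*b/2 - k/2 + (C1*sin(6^(1/3)*b/2) + C2*cos(6^(1/3)*b/2))*exp(2^(1/3)*3^(5/6)*b/6)


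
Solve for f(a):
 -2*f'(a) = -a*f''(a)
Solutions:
 f(a) = C1 + C2*a^3


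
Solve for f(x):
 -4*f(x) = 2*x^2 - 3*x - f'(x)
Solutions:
 f(x) = C1*exp(4*x) - x^2/2 + x/2 + 1/8


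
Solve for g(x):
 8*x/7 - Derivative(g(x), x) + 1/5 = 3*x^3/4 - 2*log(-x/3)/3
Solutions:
 g(x) = C1 - 3*x^4/16 + 4*x^2/7 + 2*x*log(-x)/3 + x*(-10*log(3) - 7)/15


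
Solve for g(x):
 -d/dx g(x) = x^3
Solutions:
 g(x) = C1 - x^4/4


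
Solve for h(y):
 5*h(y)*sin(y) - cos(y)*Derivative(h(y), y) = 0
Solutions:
 h(y) = C1/cos(y)^5


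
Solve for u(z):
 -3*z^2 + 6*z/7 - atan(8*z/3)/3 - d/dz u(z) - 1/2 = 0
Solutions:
 u(z) = C1 - z^3 + 3*z^2/7 - z*atan(8*z/3)/3 - z/2 + log(64*z^2 + 9)/16


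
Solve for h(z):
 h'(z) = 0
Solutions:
 h(z) = C1


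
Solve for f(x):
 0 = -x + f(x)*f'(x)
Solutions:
 f(x) = -sqrt(C1 + x^2)
 f(x) = sqrt(C1 + x^2)


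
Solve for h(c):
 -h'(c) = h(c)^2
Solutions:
 h(c) = 1/(C1 + c)


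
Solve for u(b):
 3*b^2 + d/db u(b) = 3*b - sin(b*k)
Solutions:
 u(b) = C1 - b^3 + 3*b^2/2 + cos(b*k)/k


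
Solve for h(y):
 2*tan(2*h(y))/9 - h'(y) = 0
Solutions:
 h(y) = -asin(C1*exp(4*y/9))/2 + pi/2
 h(y) = asin(C1*exp(4*y/9))/2


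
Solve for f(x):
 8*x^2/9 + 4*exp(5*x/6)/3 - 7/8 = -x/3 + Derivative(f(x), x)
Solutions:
 f(x) = C1 + 8*x^3/27 + x^2/6 - 7*x/8 + 8*exp(5*x/6)/5


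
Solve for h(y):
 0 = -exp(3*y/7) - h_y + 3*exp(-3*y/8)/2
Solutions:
 h(y) = C1 - 7*exp(3*y/7)/3 - 4*exp(-3*y/8)


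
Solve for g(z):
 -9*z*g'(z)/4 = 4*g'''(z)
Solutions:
 g(z) = C1 + Integral(C2*airyai(-6^(2/3)*z/4) + C3*airybi(-6^(2/3)*z/4), z)


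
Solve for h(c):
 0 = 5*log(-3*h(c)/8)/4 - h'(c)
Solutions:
 -4*Integral(1/(log(-_y) - 3*log(2) + log(3)), (_y, h(c)))/5 = C1 - c


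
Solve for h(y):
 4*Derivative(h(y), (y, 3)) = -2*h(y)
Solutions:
 h(y) = C3*exp(-2^(2/3)*y/2) + (C1*sin(2^(2/3)*sqrt(3)*y/4) + C2*cos(2^(2/3)*sqrt(3)*y/4))*exp(2^(2/3)*y/4)


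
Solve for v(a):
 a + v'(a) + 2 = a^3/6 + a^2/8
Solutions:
 v(a) = C1 + a^4/24 + a^3/24 - a^2/2 - 2*a


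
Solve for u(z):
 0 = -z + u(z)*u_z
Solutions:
 u(z) = -sqrt(C1 + z^2)
 u(z) = sqrt(C1 + z^2)


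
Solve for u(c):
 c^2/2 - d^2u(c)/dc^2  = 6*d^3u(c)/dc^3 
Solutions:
 u(c) = C1 + C2*c + C3*exp(-c/6) + c^4/24 - c^3 + 18*c^2


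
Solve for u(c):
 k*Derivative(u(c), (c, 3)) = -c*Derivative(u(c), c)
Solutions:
 u(c) = C1 + Integral(C2*airyai(c*(-1/k)^(1/3)) + C3*airybi(c*(-1/k)^(1/3)), c)


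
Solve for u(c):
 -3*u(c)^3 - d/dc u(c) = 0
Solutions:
 u(c) = -sqrt(2)*sqrt(-1/(C1 - 3*c))/2
 u(c) = sqrt(2)*sqrt(-1/(C1 - 3*c))/2


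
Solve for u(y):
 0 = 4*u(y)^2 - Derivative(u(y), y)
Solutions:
 u(y) = -1/(C1 + 4*y)


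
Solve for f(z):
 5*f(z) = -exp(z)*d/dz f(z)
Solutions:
 f(z) = C1*exp(5*exp(-z))


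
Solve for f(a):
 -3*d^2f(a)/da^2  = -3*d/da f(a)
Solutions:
 f(a) = C1 + C2*exp(a)


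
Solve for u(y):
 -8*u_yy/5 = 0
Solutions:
 u(y) = C1 + C2*y


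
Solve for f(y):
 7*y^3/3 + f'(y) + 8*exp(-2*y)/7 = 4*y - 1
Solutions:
 f(y) = C1 - 7*y^4/12 + 2*y^2 - y + 4*exp(-2*y)/7


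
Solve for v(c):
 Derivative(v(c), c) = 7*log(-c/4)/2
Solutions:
 v(c) = C1 + 7*c*log(-c)/2 + c*(-7*log(2) - 7/2)


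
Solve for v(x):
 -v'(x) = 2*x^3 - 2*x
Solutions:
 v(x) = C1 - x^4/2 + x^2


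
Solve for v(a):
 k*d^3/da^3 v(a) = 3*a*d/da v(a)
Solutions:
 v(a) = C1 + Integral(C2*airyai(3^(1/3)*a*(1/k)^(1/3)) + C3*airybi(3^(1/3)*a*(1/k)^(1/3)), a)


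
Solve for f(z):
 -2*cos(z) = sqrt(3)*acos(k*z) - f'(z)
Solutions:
 f(z) = C1 + sqrt(3)*Piecewise((z*acos(k*z) - sqrt(-k^2*z^2 + 1)/k, Ne(k, 0)), (pi*z/2, True)) + 2*sin(z)


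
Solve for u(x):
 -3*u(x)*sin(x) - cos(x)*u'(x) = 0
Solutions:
 u(x) = C1*cos(x)^3


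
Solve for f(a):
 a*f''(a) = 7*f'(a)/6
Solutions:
 f(a) = C1 + C2*a^(13/6)


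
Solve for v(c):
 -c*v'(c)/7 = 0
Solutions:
 v(c) = C1


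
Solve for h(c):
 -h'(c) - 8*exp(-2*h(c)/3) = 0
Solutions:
 h(c) = 3*log(-sqrt(C1 - 8*c)) - 3*log(3) + 3*log(6)/2
 h(c) = 3*log(C1 - 8*c)/2 - 3*log(3) + 3*log(6)/2


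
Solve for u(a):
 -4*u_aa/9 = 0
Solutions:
 u(a) = C1 + C2*a


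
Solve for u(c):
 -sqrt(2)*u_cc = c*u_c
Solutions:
 u(c) = C1 + C2*erf(2^(1/4)*c/2)


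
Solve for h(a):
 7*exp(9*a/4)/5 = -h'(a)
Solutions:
 h(a) = C1 - 28*exp(9*a/4)/45


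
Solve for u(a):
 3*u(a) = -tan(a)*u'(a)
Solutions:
 u(a) = C1/sin(a)^3


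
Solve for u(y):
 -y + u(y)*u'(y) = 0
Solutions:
 u(y) = -sqrt(C1 + y^2)
 u(y) = sqrt(C1 + y^2)


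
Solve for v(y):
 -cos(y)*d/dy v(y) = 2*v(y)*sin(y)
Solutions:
 v(y) = C1*cos(y)^2


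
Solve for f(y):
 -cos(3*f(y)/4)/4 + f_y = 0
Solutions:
 -y/4 - 2*log(sin(3*f(y)/4) - 1)/3 + 2*log(sin(3*f(y)/4) + 1)/3 = C1


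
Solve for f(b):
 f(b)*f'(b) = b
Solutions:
 f(b) = -sqrt(C1 + b^2)
 f(b) = sqrt(C1 + b^2)


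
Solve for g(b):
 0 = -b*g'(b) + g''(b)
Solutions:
 g(b) = C1 + C2*erfi(sqrt(2)*b/2)


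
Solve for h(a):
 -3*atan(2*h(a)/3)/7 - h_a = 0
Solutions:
 Integral(1/atan(2*_y/3), (_y, h(a))) = C1 - 3*a/7


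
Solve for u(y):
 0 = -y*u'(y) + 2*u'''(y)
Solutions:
 u(y) = C1 + Integral(C2*airyai(2^(2/3)*y/2) + C3*airybi(2^(2/3)*y/2), y)


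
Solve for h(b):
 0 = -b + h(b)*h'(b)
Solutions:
 h(b) = -sqrt(C1 + b^2)
 h(b) = sqrt(C1 + b^2)


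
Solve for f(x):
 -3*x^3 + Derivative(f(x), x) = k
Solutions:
 f(x) = C1 + k*x + 3*x^4/4


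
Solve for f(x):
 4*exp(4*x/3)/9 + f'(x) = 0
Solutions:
 f(x) = C1 - exp(4*x/3)/3


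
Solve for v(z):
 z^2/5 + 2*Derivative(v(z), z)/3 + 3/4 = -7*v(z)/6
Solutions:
 v(z) = C1*exp(-7*z/4) - 6*z^2/35 + 48*z/245 - 2589/3430


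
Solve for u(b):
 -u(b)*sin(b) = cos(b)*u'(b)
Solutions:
 u(b) = C1*cos(b)


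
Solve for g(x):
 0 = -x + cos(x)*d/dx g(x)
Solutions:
 g(x) = C1 + Integral(x/cos(x), x)


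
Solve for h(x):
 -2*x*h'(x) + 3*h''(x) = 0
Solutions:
 h(x) = C1 + C2*erfi(sqrt(3)*x/3)


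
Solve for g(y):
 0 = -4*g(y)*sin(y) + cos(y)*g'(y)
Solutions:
 g(y) = C1/cos(y)^4


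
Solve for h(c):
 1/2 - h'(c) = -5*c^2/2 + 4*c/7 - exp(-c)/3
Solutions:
 h(c) = C1 + 5*c^3/6 - 2*c^2/7 + c/2 - exp(-c)/3


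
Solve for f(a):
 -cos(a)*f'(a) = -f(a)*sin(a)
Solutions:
 f(a) = C1/cos(a)


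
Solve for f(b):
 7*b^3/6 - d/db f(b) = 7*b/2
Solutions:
 f(b) = C1 + 7*b^4/24 - 7*b^2/4


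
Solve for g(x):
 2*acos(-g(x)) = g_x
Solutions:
 Integral(1/acos(-_y), (_y, g(x))) = C1 + 2*x


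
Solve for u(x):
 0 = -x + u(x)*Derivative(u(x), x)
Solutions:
 u(x) = -sqrt(C1 + x^2)
 u(x) = sqrt(C1 + x^2)


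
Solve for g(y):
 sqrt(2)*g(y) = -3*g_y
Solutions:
 g(y) = C1*exp(-sqrt(2)*y/3)


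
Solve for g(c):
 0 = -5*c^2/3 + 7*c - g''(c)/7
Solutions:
 g(c) = C1 + C2*c - 35*c^4/36 + 49*c^3/6


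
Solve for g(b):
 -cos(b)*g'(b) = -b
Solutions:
 g(b) = C1 + Integral(b/cos(b), b)


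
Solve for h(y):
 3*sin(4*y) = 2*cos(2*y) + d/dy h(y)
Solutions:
 h(y) = C1 - sin(2*y) - 3*cos(4*y)/4


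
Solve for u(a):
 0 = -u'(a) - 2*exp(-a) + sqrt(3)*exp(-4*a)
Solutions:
 u(a) = C1 + 2*exp(-a) - sqrt(3)*exp(-4*a)/4


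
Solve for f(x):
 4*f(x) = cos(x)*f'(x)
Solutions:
 f(x) = C1*(sin(x)^2 + 2*sin(x) + 1)/(sin(x)^2 - 2*sin(x) + 1)


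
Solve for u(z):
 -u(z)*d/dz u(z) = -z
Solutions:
 u(z) = -sqrt(C1 + z^2)
 u(z) = sqrt(C1 + z^2)


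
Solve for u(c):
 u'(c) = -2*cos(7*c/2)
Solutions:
 u(c) = C1 - 4*sin(7*c/2)/7


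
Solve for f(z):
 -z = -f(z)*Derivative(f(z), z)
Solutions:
 f(z) = -sqrt(C1 + z^2)
 f(z) = sqrt(C1 + z^2)


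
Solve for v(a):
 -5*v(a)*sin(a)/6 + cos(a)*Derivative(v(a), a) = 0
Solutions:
 v(a) = C1/cos(a)^(5/6)


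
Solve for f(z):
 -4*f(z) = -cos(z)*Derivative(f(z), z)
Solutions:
 f(z) = C1*(sin(z)^2 + 2*sin(z) + 1)/(sin(z)^2 - 2*sin(z) + 1)


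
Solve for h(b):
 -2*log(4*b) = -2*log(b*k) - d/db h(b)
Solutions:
 h(b) = C1 + 2*b*(-log(k) + 2*log(2))


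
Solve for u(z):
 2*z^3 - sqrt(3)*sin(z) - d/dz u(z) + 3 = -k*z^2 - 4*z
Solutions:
 u(z) = C1 + k*z^3/3 + z^4/2 + 2*z^2 + 3*z + sqrt(3)*cos(z)


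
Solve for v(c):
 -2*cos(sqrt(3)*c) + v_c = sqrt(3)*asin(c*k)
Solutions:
 v(c) = C1 + sqrt(3)*Piecewise((c*asin(c*k) + sqrt(-c^2*k^2 + 1)/k, Ne(k, 0)), (0, True)) + 2*sqrt(3)*sin(sqrt(3)*c)/3


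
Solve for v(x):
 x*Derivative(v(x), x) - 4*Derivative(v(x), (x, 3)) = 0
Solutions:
 v(x) = C1 + Integral(C2*airyai(2^(1/3)*x/2) + C3*airybi(2^(1/3)*x/2), x)


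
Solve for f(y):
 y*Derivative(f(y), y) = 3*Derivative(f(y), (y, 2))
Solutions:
 f(y) = C1 + C2*erfi(sqrt(6)*y/6)


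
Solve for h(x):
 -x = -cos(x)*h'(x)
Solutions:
 h(x) = C1 + Integral(x/cos(x), x)


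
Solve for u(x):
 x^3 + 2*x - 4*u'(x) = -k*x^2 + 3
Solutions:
 u(x) = C1 + k*x^3/12 + x^4/16 + x^2/4 - 3*x/4


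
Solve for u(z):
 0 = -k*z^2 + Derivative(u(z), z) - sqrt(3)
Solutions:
 u(z) = C1 + k*z^3/3 + sqrt(3)*z


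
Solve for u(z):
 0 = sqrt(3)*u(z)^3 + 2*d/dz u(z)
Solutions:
 u(z) = -sqrt(-1/(C1 - sqrt(3)*z))
 u(z) = sqrt(-1/(C1 - sqrt(3)*z))


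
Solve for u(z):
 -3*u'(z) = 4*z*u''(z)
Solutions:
 u(z) = C1 + C2*z^(1/4)


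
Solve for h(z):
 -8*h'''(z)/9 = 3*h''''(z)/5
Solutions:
 h(z) = C1 + C2*z + C3*z^2 + C4*exp(-40*z/27)


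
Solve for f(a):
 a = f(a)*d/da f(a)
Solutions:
 f(a) = -sqrt(C1 + a^2)
 f(a) = sqrt(C1 + a^2)


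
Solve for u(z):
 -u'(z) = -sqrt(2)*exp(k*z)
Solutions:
 u(z) = C1 + sqrt(2)*exp(k*z)/k


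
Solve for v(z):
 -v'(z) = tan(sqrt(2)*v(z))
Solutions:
 v(z) = sqrt(2)*(pi - asin(C1*exp(-sqrt(2)*z)))/2
 v(z) = sqrt(2)*asin(C1*exp(-sqrt(2)*z))/2


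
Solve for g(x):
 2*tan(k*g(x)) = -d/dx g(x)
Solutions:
 g(x) = Piecewise((-asin(exp(C1*k - 2*k*x))/k + pi/k, Ne(k, 0)), (nan, True))
 g(x) = Piecewise((asin(exp(C1*k - 2*k*x))/k, Ne(k, 0)), (nan, True))


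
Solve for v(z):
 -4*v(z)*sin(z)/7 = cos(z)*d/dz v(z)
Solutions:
 v(z) = C1*cos(z)^(4/7)


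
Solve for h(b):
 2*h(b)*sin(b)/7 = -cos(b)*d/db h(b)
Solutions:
 h(b) = C1*cos(b)^(2/7)


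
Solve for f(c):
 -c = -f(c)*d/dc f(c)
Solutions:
 f(c) = -sqrt(C1 + c^2)
 f(c) = sqrt(C1 + c^2)


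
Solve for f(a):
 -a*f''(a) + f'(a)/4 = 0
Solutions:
 f(a) = C1 + C2*a^(5/4)


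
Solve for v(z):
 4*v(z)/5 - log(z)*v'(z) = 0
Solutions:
 v(z) = C1*exp(4*li(z)/5)


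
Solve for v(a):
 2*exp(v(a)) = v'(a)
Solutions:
 v(a) = log(-1/(C1 + 2*a))


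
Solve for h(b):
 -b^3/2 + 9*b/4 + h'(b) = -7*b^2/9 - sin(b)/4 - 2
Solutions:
 h(b) = C1 + b^4/8 - 7*b^3/27 - 9*b^2/8 - 2*b + cos(b)/4


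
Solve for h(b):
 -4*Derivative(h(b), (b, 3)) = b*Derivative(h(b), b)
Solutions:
 h(b) = C1 + Integral(C2*airyai(-2^(1/3)*b/2) + C3*airybi(-2^(1/3)*b/2), b)


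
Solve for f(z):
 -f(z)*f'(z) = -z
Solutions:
 f(z) = -sqrt(C1 + z^2)
 f(z) = sqrt(C1 + z^2)


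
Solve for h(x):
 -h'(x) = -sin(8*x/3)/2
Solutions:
 h(x) = C1 - 3*cos(8*x/3)/16


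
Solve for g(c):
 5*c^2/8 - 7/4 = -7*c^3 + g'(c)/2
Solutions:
 g(c) = C1 + 7*c^4/2 + 5*c^3/12 - 7*c/2


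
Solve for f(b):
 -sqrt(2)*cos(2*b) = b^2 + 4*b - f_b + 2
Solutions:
 f(b) = C1 + b^3/3 + 2*b^2 + 2*b + sqrt(2)*sin(2*b)/2


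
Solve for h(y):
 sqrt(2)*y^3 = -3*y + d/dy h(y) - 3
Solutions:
 h(y) = C1 + sqrt(2)*y^4/4 + 3*y^2/2 + 3*y


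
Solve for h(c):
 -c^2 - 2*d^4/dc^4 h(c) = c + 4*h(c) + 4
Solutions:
 h(c) = -c^2/4 - c/4 + (C1*sin(2^(3/4)*c/2) + C2*cos(2^(3/4)*c/2))*exp(-2^(3/4)*c/2) + (C3*sin(2^(3/4)*c/2) + C4*cos(2^(3/4)*c/2))*exp(2^(3/4)*c/2) - 1


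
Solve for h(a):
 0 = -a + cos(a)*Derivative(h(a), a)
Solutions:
 h(a) = C1 + Integral(a/cos(a), a)


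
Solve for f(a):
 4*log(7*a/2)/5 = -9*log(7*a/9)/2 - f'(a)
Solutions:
 f(a) = C1 - 53*a*log(a)/10 - 53*a*log(7)/10 + 4*a*log(2)/5 + 53*a/10 + 9*a*log(3)


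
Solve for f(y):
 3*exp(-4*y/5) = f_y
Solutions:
 f(y) = C1 - 15*exp(-4*y/5)/4


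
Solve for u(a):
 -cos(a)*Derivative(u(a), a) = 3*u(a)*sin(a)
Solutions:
 u(a) = C1*cos(a)^3


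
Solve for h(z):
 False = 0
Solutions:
 h(z) = C1 + zoo*z - log(cos(z))/2


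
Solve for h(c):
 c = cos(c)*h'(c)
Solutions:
 h(c) = C1 + Integral(c/cos(c), c)


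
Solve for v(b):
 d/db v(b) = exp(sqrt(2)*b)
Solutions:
 v(b) = C1 + sqrt(2)*exp(sqrt(2)*b)/2


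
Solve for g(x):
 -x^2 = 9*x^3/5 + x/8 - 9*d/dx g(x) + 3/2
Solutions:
 g(x) = C1 + x^4/20 + x^3/27 + x^2/144 + x/6


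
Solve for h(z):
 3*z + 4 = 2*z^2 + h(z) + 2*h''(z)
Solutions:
 h(z) = C1*sin(sqrt(2)*z/2) + C2*cos(sqrt(2)*z/2) - 2*z^2 + 3*z + 12


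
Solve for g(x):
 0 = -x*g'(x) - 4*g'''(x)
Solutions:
 g(x) = C1 + Integral(C2*airyai(-2^(1/3)*x/2) + C3*airybi(-2^(1/3)*x/2), x)


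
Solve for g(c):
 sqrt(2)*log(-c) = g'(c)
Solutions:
 g(c) = C1 + sqrt(2)*c*log(-c) - sqrt(2)*c


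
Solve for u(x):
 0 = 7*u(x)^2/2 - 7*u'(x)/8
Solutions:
 u(x) = -1/(C1 + 4*x)


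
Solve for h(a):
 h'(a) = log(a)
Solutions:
 h(a) = C1 + a*log(a) - a


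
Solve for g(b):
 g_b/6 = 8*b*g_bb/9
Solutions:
 g(b) = C1 + C2*b^(19/16)


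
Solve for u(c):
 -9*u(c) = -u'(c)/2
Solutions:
 u(c) = C1*exp(18*c)


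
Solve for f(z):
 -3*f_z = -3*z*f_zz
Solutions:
 f(z) = C1 + C2*z^2


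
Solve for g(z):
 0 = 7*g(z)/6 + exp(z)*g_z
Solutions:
 g(z) = C1*exp(7*exp(-z)/6)


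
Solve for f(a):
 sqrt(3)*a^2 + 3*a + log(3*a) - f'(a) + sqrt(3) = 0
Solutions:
 f(a) = C1 + sqrt(3)*a^3/3 + 3*a^2/2 + a*log(a) - a + a*log(3) + sqrt(3)*a


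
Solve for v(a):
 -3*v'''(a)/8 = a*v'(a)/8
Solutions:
 v(a) = C1 + Integral(C2*airyai(-3^(2/3)*a/3) + C3*airybi(-3^(2/3)*a/3), a)


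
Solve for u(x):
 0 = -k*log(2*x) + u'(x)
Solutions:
 u(x) = C1 + k*x*log(x) - k*x + k*x*log(2)


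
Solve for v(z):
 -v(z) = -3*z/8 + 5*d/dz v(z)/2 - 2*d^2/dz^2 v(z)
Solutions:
 v(z) = C1*exp(z*(5 - sqrt(57))/8) + C2*exp(z*(5 + sqrt(57))/8) + 3*z/8 - 15/16


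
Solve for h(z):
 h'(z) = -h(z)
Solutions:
 h(z) = C1*exp(-z)


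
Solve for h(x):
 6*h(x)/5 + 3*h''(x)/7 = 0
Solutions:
 h(x) = C1*sin(sqrt(70)*x/5) + C2*cos(sqrt(70)*x/5)


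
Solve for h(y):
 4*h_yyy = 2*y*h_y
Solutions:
 h(y) = C1 + Integral(C2*airyai(2^(2/3)*y/2) + C3*airybi(2^(2/3)*y/2), y)


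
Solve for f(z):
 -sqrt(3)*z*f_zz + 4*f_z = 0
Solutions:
 f(z) = C1 + C2*z^(1 + 4*sqrt(3)/3)


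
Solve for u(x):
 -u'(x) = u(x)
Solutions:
 u(x) = C1*exp(-x)


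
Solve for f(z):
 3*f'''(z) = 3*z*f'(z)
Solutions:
 f(z) = C1 + Integral(C2*airyai(z) + C3*airybi(z), z)


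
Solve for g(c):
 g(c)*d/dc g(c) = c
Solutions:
 g(c) = -sqrt(C1 + c^2)
 g(c) = sqrt(C1 + c^2)


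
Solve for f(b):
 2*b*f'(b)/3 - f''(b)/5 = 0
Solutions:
 f(b) = C1 + C2*erfi(sqrt(15)*b/3)


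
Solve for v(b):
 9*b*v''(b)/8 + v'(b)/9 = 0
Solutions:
 v(b) = C1 + C2*b^(73/81)


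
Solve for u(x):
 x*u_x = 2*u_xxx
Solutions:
 u(x) = C1 + Integral(C2*airyai(2^(2/3)*x/2) + C3*airybi(2^(2/3)*x/2), x)


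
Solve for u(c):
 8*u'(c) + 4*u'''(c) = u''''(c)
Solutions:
 u(c) = C1 + C2*exp(c*(-2^(2/3)*(3*sqrt(177) + 43)^(1/3) - 8*2^(1/3)/(3*sqrt(177) + 43)^(1/3) + 8)/6)*sin(2^(1/3)*sqrt(3)*c*(-2^(1/3)*(3*sqrt(177) + 43)^(1/3) + 8/(3*sqrt(177) + 43)^(1/3))/6) + C3*exp(c*(-2^(2/3)*(3*sqrt(177) + 43)^(1/3) - 8*2^(1/3)/(3*sqrt(177) + 43)^(1/3) + 8)/6)*cos(2^(1/3)*sqrt(3)*c*(-2^(1/3)*(3*sqrt(177) + 43)^(1/3) + 8/(3*sqrt(177) + 43)^(1/3))/6) + C4*exp(c*(8*2^(1/3)/(3*sqrt(177) + 43)^(1/3) + 4 + 2^(2/3)*(3*sqrt(177) + 43)^(1/3))/3)


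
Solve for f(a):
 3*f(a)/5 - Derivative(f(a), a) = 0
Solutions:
 f(a) = C1*exp(3*a/5)


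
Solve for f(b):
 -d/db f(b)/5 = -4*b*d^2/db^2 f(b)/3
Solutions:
 f(b) = C1 + C2*b^(23/20)


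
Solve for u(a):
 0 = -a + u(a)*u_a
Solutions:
 u(a) = -sqrt(C1 + a^2)
 u(a) = sqrt(C1 + a^2)


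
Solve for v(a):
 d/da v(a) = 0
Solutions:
 v(a) = C1


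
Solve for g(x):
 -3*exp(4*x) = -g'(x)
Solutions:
 g(x) = C1 + 3*exp(4*x)/4


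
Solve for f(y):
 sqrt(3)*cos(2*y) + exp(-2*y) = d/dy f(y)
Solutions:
 f(y) = C1 + sqrt(3)*sin(2*y)/2 - exp(-2*y)/2


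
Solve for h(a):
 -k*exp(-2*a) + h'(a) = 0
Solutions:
 h(a) = C1 - k*exp(-2*a)/2


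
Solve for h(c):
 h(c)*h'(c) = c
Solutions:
 h(c) = -sqrt(C1 + c^2)
 h(c) = sqrt(C1 + c^2)


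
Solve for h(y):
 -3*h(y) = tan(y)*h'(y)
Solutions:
 h(y) = C1/sin(y)^3


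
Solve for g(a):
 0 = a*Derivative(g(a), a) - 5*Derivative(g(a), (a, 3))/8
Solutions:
 g(a) = C1 + Integral(C2*airyai(2*5^(2/3)*a/5) + C3*airybi(2*5^(2/3)*a/5), a)


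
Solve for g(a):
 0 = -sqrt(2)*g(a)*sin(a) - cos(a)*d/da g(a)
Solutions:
 g(a) = C1*cos(a)^(sqrt(2))


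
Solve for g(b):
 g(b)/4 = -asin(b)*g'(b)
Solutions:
 g(b) = C1*exp(-Integral(1/asin(b), b)/4)


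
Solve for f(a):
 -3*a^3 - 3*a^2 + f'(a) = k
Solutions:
 f(a) = C1 + 3*a^4/4 + a^3 + a*k


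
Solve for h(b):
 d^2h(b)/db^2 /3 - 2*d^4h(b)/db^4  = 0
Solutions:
 h(b) = C1 + C2*b + C3*exp(-sqrt(6)*b/6) + C4*exp(sqrt(6)*b/6)


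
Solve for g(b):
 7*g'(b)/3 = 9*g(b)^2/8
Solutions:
 g(b) = -56/(C1 + 27*b)


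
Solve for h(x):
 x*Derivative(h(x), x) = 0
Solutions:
 h(x) = C1


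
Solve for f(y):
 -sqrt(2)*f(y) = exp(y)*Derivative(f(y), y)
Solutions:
 f(y) = C1*exp(sqrt(2)*exp(-y))


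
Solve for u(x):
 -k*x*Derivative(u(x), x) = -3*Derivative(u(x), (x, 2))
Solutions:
 u(x) = Piecewise((-sqrt(6)*sqrt(pi)*C1*erf(sqrt(6)*x*sqrt(-k)/6)/(2*sqrt(-k)) - C2, (k > 0) | (k < 0)), (-C1*x - C2, True))


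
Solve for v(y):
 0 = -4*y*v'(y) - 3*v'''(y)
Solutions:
 v(y) = C1 + Integral(C2*airyai(-6^(2/3)*y/3) + C3*airybi(-6^(2/3)*y/3), y)


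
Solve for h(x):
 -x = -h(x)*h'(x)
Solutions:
 h(x) = -sqrt(C1 + x^2)
 h(x) = sqrt(C1 + x^2)


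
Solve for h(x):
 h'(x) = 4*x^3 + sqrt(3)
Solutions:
 h(x) = C1 + x^4 + sqrt(3)*x


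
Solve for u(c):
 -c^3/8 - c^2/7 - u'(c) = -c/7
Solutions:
 u(c) = C1 - c^4/32 - c^3/21 + c^2/14


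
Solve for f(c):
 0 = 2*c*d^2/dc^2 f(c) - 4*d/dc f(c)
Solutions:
 f(c) = C1 + C2*c^3


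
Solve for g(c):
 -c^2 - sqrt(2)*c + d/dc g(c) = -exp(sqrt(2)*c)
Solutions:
 g(c) = C1 + c^3/3 + sqrt(2)*c^2/2 - sqrt(2)*exp(sqrt(2)*c)/2


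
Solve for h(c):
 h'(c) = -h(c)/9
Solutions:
 h(c) = C1*exp(-c/9)


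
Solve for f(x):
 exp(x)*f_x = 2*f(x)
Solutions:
 f(x) = C1*exp(-2*exp(-x))


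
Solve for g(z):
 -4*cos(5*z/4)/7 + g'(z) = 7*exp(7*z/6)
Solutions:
 g(z) = C1 + 6*exp(7*z/6) + 16*sin(5*z/4)/35


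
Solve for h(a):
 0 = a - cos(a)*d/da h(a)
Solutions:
 h(a) = C1 + Integral(a/cos(a), a)


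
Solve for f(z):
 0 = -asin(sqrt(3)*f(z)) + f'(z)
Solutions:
 Integral(1/asin(sqrt(3)*_y), (_y, f(z))) = C1 + z


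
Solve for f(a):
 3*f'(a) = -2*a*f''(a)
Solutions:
 f(a) = C1 + C2/sqrt(a)


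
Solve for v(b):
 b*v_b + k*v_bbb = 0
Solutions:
 v(b) = C1 + Integral(C2*airyai(b*(-1/k)^(1/3)) + C3*airybi(b*(-1/k)^(1/3)), b)


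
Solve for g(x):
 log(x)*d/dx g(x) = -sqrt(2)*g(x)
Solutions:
 g(x) = C1*exp(-sqrt(2)*li(x))


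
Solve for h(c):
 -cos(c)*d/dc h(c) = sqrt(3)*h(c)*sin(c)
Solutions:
 h(c) = C1*cos(c)^(sqrt(3))


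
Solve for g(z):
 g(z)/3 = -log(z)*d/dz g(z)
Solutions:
 g(z) = C1*exp(-li(z)/3)


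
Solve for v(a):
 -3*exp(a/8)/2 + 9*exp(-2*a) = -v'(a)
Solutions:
 v(a) = C1 + 12*exp(a/8) + 9*exp(-2*a)/2


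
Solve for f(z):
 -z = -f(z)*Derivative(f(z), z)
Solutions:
 f(z) = -sqrt(C1 + z^2)
 f(z) = sqrt(C1 + z^2)


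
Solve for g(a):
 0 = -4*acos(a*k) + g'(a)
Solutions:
 g(a) = C1 + 4*Piecewise((a*acos(a*k) - sqrt(-a^2*k^2 + 1)/k, Ne(k, 0)), (pi*a/2, True))


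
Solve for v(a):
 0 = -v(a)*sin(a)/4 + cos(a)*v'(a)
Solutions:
 v(a) = C1/cos(a)^(1/4)


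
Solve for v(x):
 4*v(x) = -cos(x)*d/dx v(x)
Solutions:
 v(x) = C1*(sin(x)^2 - 2*sin(x) + 1)/(sin(x)^2 + 2*sin(x) + 1)


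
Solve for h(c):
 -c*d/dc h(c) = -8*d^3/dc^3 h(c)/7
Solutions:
 h(c) = C1 + Integral(C2*airyai(7^(1/3)*c/2) + C3*airybi(7^(1/3)*c/2), c)


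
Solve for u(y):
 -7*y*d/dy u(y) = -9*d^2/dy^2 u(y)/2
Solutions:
 u(y) = C1 + C2*erfi(sqrt(7)*y/3)


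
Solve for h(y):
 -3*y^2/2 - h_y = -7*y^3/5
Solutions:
 h(y) = C1 + 7*y^4/20 - y^3/2


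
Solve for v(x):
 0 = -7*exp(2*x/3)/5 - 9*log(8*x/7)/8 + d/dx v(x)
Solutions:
 v(x) = C1 + 9*x*log(x)/8 + 9*x*(-log(7) - 1 + 3*log(2))/8 + 21*exp(2*x/3)/10


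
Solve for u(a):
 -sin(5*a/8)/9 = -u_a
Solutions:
 u(a) = C1 - 8*cos(5*a/8)/45


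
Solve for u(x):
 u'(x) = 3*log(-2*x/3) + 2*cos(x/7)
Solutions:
 u(x) = C1 + 3*x*log(-x) - 3*x*log(3) - 3*x + 3*x*log(2) + 14*sin(x/7)


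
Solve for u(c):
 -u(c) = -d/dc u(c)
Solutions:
 u(c) = C1*exp(c)


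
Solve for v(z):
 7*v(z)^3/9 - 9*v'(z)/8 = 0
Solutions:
 v(z) = -9*sqrt(2)*sqrt(-1/(C1 + 56*z))/2
 v(z) = 9*sqrt(2)*sqrt(-1/(C1 + 56*z))/2


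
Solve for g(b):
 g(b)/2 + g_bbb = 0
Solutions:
 g(b) = C3*exp(-2^(2/3)*b/2) + (C1*sin(2^(2/3)*sqrt(3)*b/4) + C2*cos(2^(2/3)*sqrt(3)*b/4))*exp(2^(2/3)*b/4)


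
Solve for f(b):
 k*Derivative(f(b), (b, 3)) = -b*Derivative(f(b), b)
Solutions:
 f(b) = C1 + Integral(C2*airyai(b*(-1/k)^(1/3)) + C3*airybi(b*(-1/k)^(1/3)), b)


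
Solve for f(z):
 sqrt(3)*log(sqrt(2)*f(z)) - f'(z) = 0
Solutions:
 -2*sqrt(3)*Integral(1/(2*log(_y) + log(2)), (_y, f(z)))/3 = C1 - z


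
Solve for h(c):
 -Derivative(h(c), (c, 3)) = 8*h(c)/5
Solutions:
 h(c) = C3*exp(-2*5^(2/3)*c/5) + (C1*sin(sqrt(3)*5^(2/3)*c/5) + C2*cos(sqrt(3)*5^(2/3)*c/5))*exp(5^(2/3)*c/5)


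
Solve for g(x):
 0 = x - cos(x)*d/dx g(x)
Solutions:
 g(x) = C1 + Integral(x/cos(x), x)


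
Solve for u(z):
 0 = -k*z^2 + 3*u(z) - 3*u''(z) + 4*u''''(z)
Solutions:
 u(z) = k*z^2/3 + 2*k/3 + (C1*sin(sqrt(2)*3^(1/4)*z*sin(atan(sqrt(39)/3)/2)/2) + C2*cos(sqrt(2)*3^(1/4)*z*sin(atan(sqrt(39)/3)/2)/2))*exp(-sqrt(2)*3^(1/4)*z*cos(atan(sqrt(39)/3)/2)/2) + (C3*sin(sqrt(2)*3^(1/4)*z*sin(atan(sqrt(39)/3)/2)/2) + C4*cos(sqrt(2)*3^(1/4)*z*sin(atan(sqrt(39)/3)/2)/2))*exp(sqrt(2)*3^(1/4)*z*cos(atan(sqrt(39)/3)/2)/2)


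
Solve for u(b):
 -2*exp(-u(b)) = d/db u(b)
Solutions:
 u(b) = log(C1 - 2*b)


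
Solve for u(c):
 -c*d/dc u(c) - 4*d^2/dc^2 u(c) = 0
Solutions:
 u(c) = C1 + C2*erf(sqrt(2)*c/4)


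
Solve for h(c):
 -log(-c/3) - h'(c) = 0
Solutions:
 h(c) = C1 - c*log(-c) + c*(1 + log(3))


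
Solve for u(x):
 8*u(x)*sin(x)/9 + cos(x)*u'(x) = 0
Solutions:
 u(x) = C1*cos(x)^(8/9)


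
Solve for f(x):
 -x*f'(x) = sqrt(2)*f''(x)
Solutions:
 f(x) = C1 + C2*erf(2^(1/4)*x/2)


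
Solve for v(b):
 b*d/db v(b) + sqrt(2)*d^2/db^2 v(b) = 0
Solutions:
 v(b) = C1 + C2*erf(2^(1/4)*b/2)


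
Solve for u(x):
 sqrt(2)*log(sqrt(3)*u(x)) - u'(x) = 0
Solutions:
 -sqrt(2)*Integral(1/(2*log(_y) + log(3)), (_y, u(x))) = C1 - x


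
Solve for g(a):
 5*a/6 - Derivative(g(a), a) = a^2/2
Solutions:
 g(a) = C1 - a^3/6 + 5*a^2/12


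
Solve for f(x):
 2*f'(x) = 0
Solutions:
 f(x) = C1


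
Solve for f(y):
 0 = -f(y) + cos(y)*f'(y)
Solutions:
 f(y) = C1*sqrt(sin(y) + 1)/sqrt(sin(y) - 1)


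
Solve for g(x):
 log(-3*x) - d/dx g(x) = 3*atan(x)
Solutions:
 g(x) = C1 + x*log(-x) - 3*x*atan(x) - x + x*log(3) + 3*log(x^2 + 1)/2


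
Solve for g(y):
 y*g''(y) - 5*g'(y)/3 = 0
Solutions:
 g(y) = C1 + C2*y^(8/3)


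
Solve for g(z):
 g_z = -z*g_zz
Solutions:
 g(z) = C1 + C2*log(z)


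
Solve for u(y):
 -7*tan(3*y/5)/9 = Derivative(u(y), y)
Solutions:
 u(y) = C1 + 35*log(cos(3*y/5))/27


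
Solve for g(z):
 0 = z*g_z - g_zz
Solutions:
 g(z) = C1 + C2*erfi(sqrt(2)*z/2)


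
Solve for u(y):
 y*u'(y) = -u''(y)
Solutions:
 u(y) = C1 + C2*erf(sqrt(2)*y/2)


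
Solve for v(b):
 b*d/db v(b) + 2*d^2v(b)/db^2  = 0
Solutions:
 v(b) = C1 + C2*erf(b/2)


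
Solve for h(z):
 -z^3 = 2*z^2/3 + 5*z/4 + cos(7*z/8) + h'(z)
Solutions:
 h(z) = C1 - z^4/4 - 2*z^3/9 - 5*z^2/8 - 8*sin(7*z/8)/7


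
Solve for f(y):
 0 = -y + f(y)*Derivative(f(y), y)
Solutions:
 f(y) = -sqrt(C1 + y^2)
 f(y) = sqrt(C1 + y^2)


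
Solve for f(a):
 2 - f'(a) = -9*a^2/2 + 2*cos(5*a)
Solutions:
 f(a) = C1 + 3*a^3/2 + 2*a - 2*sin(5*a)/5


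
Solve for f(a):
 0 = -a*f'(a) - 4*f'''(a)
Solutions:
 f(a) = C1 + Integral(C2*airyai(-2^(1/3)*a/2) + C3*airybi(-2^(1/3)*a/2), a)


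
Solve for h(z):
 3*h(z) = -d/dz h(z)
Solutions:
 h(z) = C1*exp(-3*z)


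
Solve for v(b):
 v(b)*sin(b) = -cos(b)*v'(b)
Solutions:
 v(b) = C1*cos(b)


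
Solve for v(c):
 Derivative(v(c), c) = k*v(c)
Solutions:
 v(c) = C1*exp(c*k)


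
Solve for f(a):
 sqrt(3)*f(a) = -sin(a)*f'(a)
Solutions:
 f(a) = C1*(cos(a) + 1)^(sqrt(3)/2)/(cos(a) - 1)^(sqrt(3)/2)


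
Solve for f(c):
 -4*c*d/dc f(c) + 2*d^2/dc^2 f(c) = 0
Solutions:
 f(c) = C1 + C2*erfi(c)


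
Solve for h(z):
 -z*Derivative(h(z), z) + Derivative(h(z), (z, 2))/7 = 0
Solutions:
 h(z) = C1 + C2*erfi(sqrt(14)*z/2)


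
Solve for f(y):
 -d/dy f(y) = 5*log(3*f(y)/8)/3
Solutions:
 -3*Integral(1/(-log(_y) - log(3) + 3*log(2)), (_y, f(y)))/5 = C1 - y


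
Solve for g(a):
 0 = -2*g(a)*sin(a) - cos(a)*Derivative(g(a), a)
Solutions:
 g(a) = C1*cos(a)^2


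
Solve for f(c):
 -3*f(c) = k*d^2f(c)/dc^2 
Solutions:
 f(c) = C1*exp(-sqrt(3)*c*sqrt(-1/k)) + C2*exp(sqrt(3)*c*sqrt(-1/k))


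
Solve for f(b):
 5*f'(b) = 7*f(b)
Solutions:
 f(b) = C1*exp(7*b/5)


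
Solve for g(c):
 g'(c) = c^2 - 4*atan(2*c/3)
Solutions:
 g(c) = C1 + c^3/3 - 4*c*atan(2*c/3) + 3*log(4*c^2 + 9)


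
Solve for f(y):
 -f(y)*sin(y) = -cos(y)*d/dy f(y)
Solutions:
 f(y) = C1/cos(y)


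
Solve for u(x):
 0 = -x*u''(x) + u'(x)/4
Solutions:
 u(x) = C1 + C2*x^(5/4)


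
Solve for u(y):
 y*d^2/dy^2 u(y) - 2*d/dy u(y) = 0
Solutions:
 u(y) = C1 + C2*y^3


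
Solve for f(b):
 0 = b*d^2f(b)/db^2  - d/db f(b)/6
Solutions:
 f(b) = C1 + C2*b^(7/6)


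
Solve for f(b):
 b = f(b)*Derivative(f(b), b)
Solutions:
 f(b) = -sqrt(C1 + b^2)
 f(b) = sqrt(C1 + b^2)


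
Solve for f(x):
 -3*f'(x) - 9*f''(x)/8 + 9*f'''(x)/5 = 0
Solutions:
 f(x) = C1 + C2*exp(x*(15 - sqrt(4065))/48) + C3*exp(x*(15 + sqrt(4065))/48)


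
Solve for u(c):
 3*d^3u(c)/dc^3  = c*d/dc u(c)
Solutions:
 u(c) = C1 + Integral(C2*airyai(3^(2/3)*c/3) + C3*airybi(3^(2/3)*c/3), c)


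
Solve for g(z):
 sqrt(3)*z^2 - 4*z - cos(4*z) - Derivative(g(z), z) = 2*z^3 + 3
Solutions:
 g(z) = C1 - z^4/2 + sqrt(3)*z^3/3 - 2*z^2 - 3*z - sin(4*z)/4


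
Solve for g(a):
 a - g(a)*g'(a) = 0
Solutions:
 g(a) = -sqrt(C1 + a^2)
 g(a) = sqrt(C1 + a^2)


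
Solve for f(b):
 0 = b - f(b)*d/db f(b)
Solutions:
 f(b) = -sqrt(C1 + b^2)
 f(b) = sqrt(C1 + b^2)


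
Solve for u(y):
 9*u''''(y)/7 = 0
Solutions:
 u(y) = C1 + C2*y + C3*y^2 + C4*y^3


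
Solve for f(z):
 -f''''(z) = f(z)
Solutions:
 f(z) = (C1*sin(sqrt(2)*z/2) + C2*cos(sqrt(2)*z/2))*exp(-sqrt(2)*z/2) + (C3*sin(sqrt(2)*z/2) + C4*cos(sqrt(2)*z/2))*exp(sqrt(2)*z/2)


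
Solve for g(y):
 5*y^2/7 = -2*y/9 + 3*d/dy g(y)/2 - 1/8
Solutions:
 g(y) = C1 + 10*y^3/63 + 2*y^2/27 + y/12


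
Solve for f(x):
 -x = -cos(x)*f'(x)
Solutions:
 f(x) = C1 + Integral(x/cos(x), x)


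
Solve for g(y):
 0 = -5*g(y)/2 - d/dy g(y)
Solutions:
 g(y) = C1*exp(-5*y/2)


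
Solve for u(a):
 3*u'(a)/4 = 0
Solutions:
 u(a) = C1


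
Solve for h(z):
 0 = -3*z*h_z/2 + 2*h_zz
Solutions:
 h(z) = C1 + C2*erfi(sqrt(6)*z/4)


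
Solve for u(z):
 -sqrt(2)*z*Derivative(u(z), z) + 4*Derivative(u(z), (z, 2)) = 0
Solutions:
 u(z) = C1 + C2*erfi(2^(3/4)*z/4)


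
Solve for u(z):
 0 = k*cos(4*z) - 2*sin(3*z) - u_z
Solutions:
 u(z) = C1 + k*sin(4*z)/4 + 2*cos(3*z)/3


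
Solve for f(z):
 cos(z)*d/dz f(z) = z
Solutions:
 f(z) = C1 + Integral(z/cos(z), z)


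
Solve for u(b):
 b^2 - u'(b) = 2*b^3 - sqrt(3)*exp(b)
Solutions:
 u(b) = C1 - b^4/2 + b^3/3 + sqrt(3)*exp(b)


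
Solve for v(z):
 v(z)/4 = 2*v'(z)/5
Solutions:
 v(z) = C1*exp(5*z/8)


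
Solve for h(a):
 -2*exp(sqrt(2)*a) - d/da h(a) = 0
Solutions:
 h(a) = C1 - sqrt(2)*exp(sqrt(2)*a)


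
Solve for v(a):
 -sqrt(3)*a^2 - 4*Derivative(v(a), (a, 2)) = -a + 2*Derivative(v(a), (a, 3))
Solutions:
 v(a) = C1 + C2*a + C3*exp(-2*a) - sqrt(3)*a^4/48 + a^3*(1 + sqrt(3))/24 - a^2*(1 + sqrt(3))/16


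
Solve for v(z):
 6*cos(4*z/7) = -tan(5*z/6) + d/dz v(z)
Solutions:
 v(z) = C1 - 6*log(cos(5*z/6))/5 + 21*sin(4*z/7)/2


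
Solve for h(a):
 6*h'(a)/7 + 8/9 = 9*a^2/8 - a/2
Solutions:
 h(a) = C1 + 7*a^3/16 - 7*a^2/24 - 28*a/27


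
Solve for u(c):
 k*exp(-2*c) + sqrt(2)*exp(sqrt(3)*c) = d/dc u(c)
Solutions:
 u(c) = C1 - k*exp(-2*c)/2 + sqrt(6)*exp(sqrt(3)*c)/3


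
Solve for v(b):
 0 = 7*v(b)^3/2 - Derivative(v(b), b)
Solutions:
 v(b) = -sqrt(-1/(C1 + 7*b))
 v(b) = sqrt(-1/(C1 + 7*b))


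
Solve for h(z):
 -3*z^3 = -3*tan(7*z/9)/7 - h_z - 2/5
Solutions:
 h(z) = C1 + 3*z^4/4 - 2*z/5 + 27*log(cos(7*z/9))/49


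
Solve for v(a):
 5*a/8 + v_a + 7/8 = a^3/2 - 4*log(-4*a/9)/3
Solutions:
 v(a) = C1 + a^4/8 - 5*a^2/16 - 4*a*log(-a)/3 + a*(-64*log(2) + 11 + 64*log(3))/24


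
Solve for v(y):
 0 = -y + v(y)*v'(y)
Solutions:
 v(y) = -sqrt(C1 + y^2)
 v(y) = sqrt(C1 + y^2)


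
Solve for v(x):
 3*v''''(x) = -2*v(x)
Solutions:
 v(x) = (C1*sin(6^(3/4)*x/6) + C2*cos(6^(3/4)*x/6))*exp(-6^(3/4)*x/6) + (C3*sin(6^(3/4)*x/6) + C4*cos(6^(3/4)*x/6))*exp(6^(3/4)*x/6)
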